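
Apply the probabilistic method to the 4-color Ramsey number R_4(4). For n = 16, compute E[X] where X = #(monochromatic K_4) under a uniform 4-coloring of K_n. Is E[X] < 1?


E[X] = C(16, 4) · 4^{1 − 6} = 1820 · 4^{−5} = 1820/1024.
As a reduced fraction: E[X] = 455/256 ≈ 1.7773.
Is E[X] < 1? NO.
Since E[X] ≥ 1, the first-moment bound is inconclusive at n = 16; it does NOT by itself certify R_4(4) > 16.

E[X] = 455/256 ≈ 1.7773; E[X] ≥ 1; first-moment method inconclusive here.


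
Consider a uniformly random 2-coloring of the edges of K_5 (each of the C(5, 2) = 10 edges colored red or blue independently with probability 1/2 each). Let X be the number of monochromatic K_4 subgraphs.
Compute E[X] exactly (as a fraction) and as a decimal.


Let X = Σ_S X_S over the C(5, 4) = 5 subsets S of size 4, where X_S = 1 if the K_4 on S is monochromatic.
For a fixed S, the K_4 on S has C(4, 2) = 6 edges. P[all 6 edges red] = (1/2)^6, and likewise for blue, so P[monochromatic] = 2·(1/2)^6 = 2^{1 − 6} = 1/32.
By linearity: E[X] = C(5, 4) · 2^{1 − 6} = 5 · 1/32 = 5/32.
Numerically: E[X] ≈ 0.156250.

E[X] = C(5,4)·2^(1−C(4,2)) = 5/32 ≈ 0.156250.


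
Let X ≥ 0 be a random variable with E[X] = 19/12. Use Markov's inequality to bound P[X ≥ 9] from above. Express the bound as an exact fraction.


μ = E[X] = 19/12, a = 9.
Markov: P[X ≥ 9] ≤ μ/a = (19/12)/9 = 19/108.
Numerically: ≈ 0.17593.
(Since a = 9 > μ = 1.58333, the bound 19/108 is < 1 and informative.)

P[X ≥ 9] ≤ 19/108 ≈ 0.17593.


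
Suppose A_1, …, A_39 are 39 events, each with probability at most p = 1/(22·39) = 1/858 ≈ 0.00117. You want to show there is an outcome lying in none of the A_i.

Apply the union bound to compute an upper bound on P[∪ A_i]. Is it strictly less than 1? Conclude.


Union bound: P[∪_{i=1}^{39} A_i] ≤ Σ_i P[A_i] ≤ 39·p = 39·(1/858) = 1/22.
Numerically: 1/22 ≈ 0.04545.
Is 1/22 < 1? YES.
Since P[∪ A_i] ≤ 1/22 < 1, the complement has P[∩ A_i^c] ≥ 1 − 1/22 = 21/22 > 0, so some outcome avoids every A_i.

39·p = 1/22 ≈ 0.04545; existence CERTIFIED by the union bound.


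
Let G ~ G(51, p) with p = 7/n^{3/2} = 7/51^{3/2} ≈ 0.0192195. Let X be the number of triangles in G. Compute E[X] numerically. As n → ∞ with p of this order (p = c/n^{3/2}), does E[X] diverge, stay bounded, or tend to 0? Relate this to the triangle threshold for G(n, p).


Number of potential triangles: C(51, 3) = 20825.
Each occurs with probability p³ ≈ (0.0192195)³ ≈ 7.09950922e-06.
By linearity: E[X] = C(51, 3)·p³ ≈ 20825 · 7.09950922e-06 ≈ 0.147847.
Since α = 3/2 > 1, p = c/n^{3/2} = o(1/n) is below the triangle threshold p ~ 1/n. Asymptotically E[X] ~ (c³/6)·n^{3(1−α)} = (7³/6)·n^{-1.5} → 0, so by Markov's inequality G has no triangles w.h.p.

E[X] ≈ 0.147847; in regime p = Θ(1/n^{3/2}) E[X] tends to 0 (below the triangle threshold p ~ 1/n).


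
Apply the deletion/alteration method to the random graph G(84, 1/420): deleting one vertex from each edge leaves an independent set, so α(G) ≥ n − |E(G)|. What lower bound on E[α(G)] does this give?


E[|E(G)|] = C(84, 2)·p = 3486 · (1/420) = 83/10.
E[α(G)] ≥ n − E[|E(G)|] = 84 − 83/10 = 757/10.
Numerically: ≈ 75.7000.
(This is only a lower bound; the true E[α(G)] may be larger.)

E[α(G)] ≥ 757/10 ≈ 75.7000.


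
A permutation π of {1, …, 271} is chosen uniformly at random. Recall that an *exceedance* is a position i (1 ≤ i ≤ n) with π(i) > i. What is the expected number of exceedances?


Write X = Σ_{i=1}^{271} X_i, where X_i = 1_{π(i) > i}.
For each fixed i, π(i) is uniform over {1, …, 271} (marginal of a uniform permutation), so P[π(i) > i] = (n − i)/n. Summing: Σ_{i=1}^{271} (n − i)/n = (0 + 1 + … + 270)/271 = 271(271 − 1)/(2·271) = (271 − 1)/2.
Hence E[X] = Σ_{i=1}^{271} (271 − i)/271 = 135 ≈ 135.000000.

E[X] = 135 = 135.000000.


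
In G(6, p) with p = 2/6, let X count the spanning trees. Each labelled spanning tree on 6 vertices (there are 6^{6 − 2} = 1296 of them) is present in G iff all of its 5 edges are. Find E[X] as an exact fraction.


K_6 has 6^{6 − 2} = 1296 labelled spanning trees.
For each such spanning tree H, let X_H = 1 if all 5 edges of H are present in G. Then P[X_H = 1] = p^{5} = (1/3)^{5} = 1/243.
By linearity: E[X] = Σ_H E[X_H] = 1296 · p^{5} = 1296 · 1/243 = 16/3.
Numerically: E[X] ≈ 5.333.

E[X] = 1296 · (1/3)^{5} = 16/3 ≈ 5.333.


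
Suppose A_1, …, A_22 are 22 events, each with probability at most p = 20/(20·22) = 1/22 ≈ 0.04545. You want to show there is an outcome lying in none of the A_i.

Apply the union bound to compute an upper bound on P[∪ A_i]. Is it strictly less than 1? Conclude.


Union bound: P[∪_{i=1}^{22} A_i] ≤ Σ_i P[A_i] ≤ 22·p = 22·(1/22) = 1.
Numerically: 1 ≈ 1.00000.
Is 1 < 1? NO.
Since the bound 1 is ≥ 1, the union bound is uninformative here; it does NOT by itself certify existence.

22·p = 1 ≈ 1.00000; existence NOT certified by the union bound.


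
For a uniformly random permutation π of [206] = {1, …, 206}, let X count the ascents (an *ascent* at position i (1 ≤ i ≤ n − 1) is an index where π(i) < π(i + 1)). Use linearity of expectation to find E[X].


Write X = Σ X_I over i = 1, …, 205, with X_I the indicator of one ascent.
There are 205 indicators.
For each fixed i, the pair (π(i), π(i+1)) is a uniformly random ordered pair of distinct values from {1, …, 206}; by symmetry P[π(i) < π(i+1)] = 1/2.
By linearity: E[X] = 205 · (1/2) = (206 − 1) · (1/2) = 205/2 ≈ 102.500.

E[X] = 205/2 = 102.500.


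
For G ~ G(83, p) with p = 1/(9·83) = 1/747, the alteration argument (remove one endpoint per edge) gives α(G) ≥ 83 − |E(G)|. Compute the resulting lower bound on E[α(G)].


E[|E(G)|] = C(83, 2)·p = 3403 · (1/747) = 41/9.
E[α(G)] ≥ n − E[|E(G)|] = 83 − 41/9 = 706/9.
Numerically: ≈ 78.444.
(This is only a lower bound; the true E[α(G)] may be larger.)

E[α(G)] ≥ 706/9 ≈ 78.444.


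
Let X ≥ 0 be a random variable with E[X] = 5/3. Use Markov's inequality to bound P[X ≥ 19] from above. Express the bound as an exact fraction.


μ = E[X] = 5/3, a = 19.
Markov: P[X ≥ 19] ≤ μ/a = (5/3)/19 = 5/57.
Numerically: ≈ 0.0877.
(Since a = 19 > μ = 1.6667, the bound 5/57 is < 1 and informative.)

P[X ≥ 19] ≤ 5/57 ≈ 0.0877.


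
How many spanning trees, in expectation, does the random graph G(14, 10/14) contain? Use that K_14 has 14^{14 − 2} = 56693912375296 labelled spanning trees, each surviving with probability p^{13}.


K_14 has 14^{14 − 2} = 56693912375296 labelled spanning trees.
For each such spanning tree H, let X_H = 1 if all 13 edges of H are present in G. Then P[X_H = 1] = p^{13} = (5/7)^{13} = 1220703125/96889010407.
Summing the indicators: E[X] = Σ_H E[X_H] = 56693912375296 · p^{13} = 56693912375296 · 1220703125/96889010407 = 5000000000000/7.
Numerically: E[X] ≈ 7.14286e+11.

E[X] = 56693912375296 · (5/7)^{13} = 5000000000000/7 ≈ 7.14286e+11.


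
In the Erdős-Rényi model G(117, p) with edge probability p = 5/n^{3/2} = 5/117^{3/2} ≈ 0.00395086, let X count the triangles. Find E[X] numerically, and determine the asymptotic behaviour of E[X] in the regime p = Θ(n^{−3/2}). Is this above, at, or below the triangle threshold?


Number of potential triangles: C(117, 3) = 260130.
Each occurs with probability p³ ≈ (0.00395086)³ ≈ 6.16699555e-08.
By linearity: E[X] = C(117, 3)·p³ ≈ 260130 · 6.16699555e-08 ≈ 0.016042.
Since α = 3/2 > 1, p = c/n^{3/2} = o(1/n) is below the triangle threshold p ~ 1/n. Asymptotically E[X] ~ (c³/6)·n^{3(1−α)} = (5³/6)·n^{-1.5} → 0, so by Markov's inequality G has no triangles w.h.p.

E[X] ≈ 0.016042; in regime p = Θ(1/n^{3/2}) E[X] tends to 0 (below the triangle threshold p ~ 1/n).


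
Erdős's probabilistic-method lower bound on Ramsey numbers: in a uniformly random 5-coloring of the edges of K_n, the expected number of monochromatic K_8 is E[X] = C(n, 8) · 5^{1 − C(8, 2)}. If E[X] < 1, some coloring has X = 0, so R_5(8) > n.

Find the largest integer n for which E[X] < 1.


We need C(n, 8) · 5^{1 − 28} < 1, i.e. C(n, 8) < 5^{28 − 1} = 7450580596923828125.
Check values of n near the boundary:
  n = 860: C(860, 8) = 7182671140665308145; 7182671140665308145 < 7450580596923828125? YES
  n = 861: C(861, 8) = 7250034996615275865; 7250034996615275865 < 7450580596923828125? YES
  n = 862: C(862, 8) = 7317951015318931845; 7317951015318931845 < 7450580596923828125? YES
  n = 863: C(863, 8) = 7386423071602617757; 7386423071602617757 < 7450580596923828125? YES
  n = 864: C(864, 8) = 7455455062926006708; 7455455062926006708 < 7450580596923828125? NO
The largest n with C(n, 8) < 7450580596923828125 is n = 863 (where E[X] = 7386423071602617757/7450580596923828125 ≈ 0.991). Hence R_5(8) > 863, i.e. R_5(8) ≥ 864.

Largest n = 863; hence R_5(8) > 863.


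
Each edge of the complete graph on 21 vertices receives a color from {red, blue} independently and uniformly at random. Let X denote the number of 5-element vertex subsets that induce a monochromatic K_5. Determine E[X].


Let X = Σ_S X_S over the C(21, 5) = 20349 subsets S of size 5, where X_S = 1 if the K_5 on S is monochromatic.
For a fixed S, the K_5 on S has C(5, 2) = 10 edges. P[all 10 edges red] = (1/2)^10, and likewise for blue, so P[monochromatic] = 2·(1/2)^10 = 2^{1 − 10} = 1/512.
By linearity: E[X] = C(21, 5) · 2^{1 − 10} = 20349 · 1/512 = 20349/512.
Numerically: E[X] ≈ 39.744141.

E[X] = C(21,5)·2^(1−C(5,2)) = 20349/512 ≈ 39.744141.


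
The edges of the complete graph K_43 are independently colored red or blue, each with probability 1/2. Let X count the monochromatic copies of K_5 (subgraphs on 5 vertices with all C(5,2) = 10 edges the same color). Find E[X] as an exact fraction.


Let X = Σ_S X_S over the C(43, 5) = 962598 subsets S of size 5, where X_S = 1 if the K_5 on S is monochromatic.
For a fixed S, the K_5 on S has C(5, 2) = 10 edges. P[all 10 edges red] = (1/2)^10, and likewise for blue, so P[monochromatic] = 2·(1/2)^10 = 2^{1 − 10} = 1/512.
Summing: E[X] = C(43, 5) · 2^{1 − 10} = 962598 · 1/512 = 481299/256.
Numerically: E[X] ≈ 1880.0742.

E[X] = C(43,5)·2^(1−C(5,2)) = 481299/256 ≈ 1880.0742.


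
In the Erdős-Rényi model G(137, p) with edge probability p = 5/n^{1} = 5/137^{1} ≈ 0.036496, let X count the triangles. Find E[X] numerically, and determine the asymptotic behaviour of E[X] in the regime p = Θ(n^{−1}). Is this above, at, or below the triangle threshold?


Number of potential triangles: C(137, 3) = 419220.
Each occurs with probability p³ ≈ (0.036496)³ ≈ 4.8612540e-05.
By linearity: E[X] = C(137, 3)·p³ ≈ 419220 · 4.8612540e-05 ≈ 20.37935.
Here α = 1, so p = 5/n is exactly at the triangle threshold p ~ 1/n. Asymptotically E[X] → c³/6 = 5³/6 = 125/6 ≈ 20.83333, a bounded constant. In this regime the triangle count is asymptotically Poisson(c³/6).

E[X] ≈ 20.37935; in regime p = Θ(1/n^{1}) E[X] stays bounded (at the triangle threshold p ~ 1/n).


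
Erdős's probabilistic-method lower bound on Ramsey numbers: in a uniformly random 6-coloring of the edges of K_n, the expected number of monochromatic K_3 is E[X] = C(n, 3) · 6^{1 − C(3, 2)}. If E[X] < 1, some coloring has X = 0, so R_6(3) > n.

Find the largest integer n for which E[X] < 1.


We need C(n, 3) · 6^{1 − 3} < 1, i.e. C(n, 3) < 6^{3 − 1} = 36.
Check values of n near the boundary:
  n = 3: C(3, 3) = 1; 1 < 36? YES
  n = 4: C(4, 3) = 4; 4 < 36? YES
  n = 5: C(5, 3) = 10; 10 < 36? YES
  n = 6: C(6, 3) = 20; 20 < 36? YES
  n = 7: C(7, 3) = 35; 35 < 36? YES
  n = 8: C(8, 3) = 56; 56 < 36? NO
  n = 9: C(9, 3) = 84; 84 < 36? NO
  n = 10: C(10, 3) = 120; 120 < 36? NO
The largest n with C(n, 3) < 36 is n = 7 (where E[X] = 35/36 ≈ 0.97222). Hence R_6(3) > 7, i.e. R_6(3) ≥ 8.

Largest n = 7; hence R_6(3) > 7.


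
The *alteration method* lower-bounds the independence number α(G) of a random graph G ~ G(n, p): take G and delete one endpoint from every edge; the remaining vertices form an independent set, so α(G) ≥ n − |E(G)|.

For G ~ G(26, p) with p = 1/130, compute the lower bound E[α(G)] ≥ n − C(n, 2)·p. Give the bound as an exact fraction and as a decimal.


E[|E(G)|] = C(26, 2)·p = 325 · (1/130) = 5/2.
E[α(G)] ≥ n − E[|E(G)|] = 26 − 5/2 = 47/2.
Numerically: ≈ 23.500000.
(This is only a lower bound; the true E[α(G)] may be larger.)

E[α(G)] ≥ 47/2 ≈ 23.500000.


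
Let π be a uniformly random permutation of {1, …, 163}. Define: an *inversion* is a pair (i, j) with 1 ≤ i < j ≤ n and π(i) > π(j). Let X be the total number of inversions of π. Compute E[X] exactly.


Write X = Σ X_I over the C(163, 2) = 13203 pairs i < j, with X_I the indicator of one inversion.
There are 13203 indicators.
For each fixed pair i < j, the values π(i) and π(j) are two distinct elements of {1, …, 163} in uniformly random order; by symmetry P[π(i) > π(j)] = 1/2.
By linearity: E[X] = 13203 · (1/2) = C(163, 2) · (1/2) = 13203/2 = 13203/2 ≈ 6601.500.

E[X] = 13203/2 = 6601.500.


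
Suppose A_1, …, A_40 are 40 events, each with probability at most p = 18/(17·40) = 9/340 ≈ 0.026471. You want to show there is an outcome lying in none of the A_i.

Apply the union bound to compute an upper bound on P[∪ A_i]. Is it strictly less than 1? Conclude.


Union bound: P[∪_{i=1}^{40} A_i] ≤ Σ_i P[A_i] ≤ 40·p = 40·(9/340) = 18/17.
Numerically: 18/17 ≈ 1.058824.
Is 18/17 < 1? NO.
Since the bound 18/17 is ≥ 1, the union bound is uninformative here; it does NOT by itself certify existence.

40·p = 18/17 ≈ 1.058824; existence NOT certified by the union bound.


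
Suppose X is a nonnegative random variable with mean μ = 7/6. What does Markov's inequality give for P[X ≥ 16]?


μ = E[X] = 7/6, a = 16.
Markov: P[X ≥ 16] ≤ μ/a = (7/6)/16 = 7/96.
Numerically: ≈ 0.073.
(Since a = 16 > μ = 1.167, the bound 7/96 is < 1 and informative.)

P[X ≥ 16] ≤ 7/96 ≈ 0.073.


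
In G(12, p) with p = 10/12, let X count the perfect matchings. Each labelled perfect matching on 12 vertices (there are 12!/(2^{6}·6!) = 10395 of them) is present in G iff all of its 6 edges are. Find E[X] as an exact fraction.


K_12 has 12!/(2^{6}·6!) = 10395 labelled perfect matchings.
For each such perfect matching H, let X_H = 1 if all 6 edges of H are present in G. Then P[X_H = 1] = p^{6} = (5/6)^{6} = 15625/46656.
By linearity of expectation: E[X] = Σ_H E[X_H] = 10395 · p^{6} = 10395 · 15625/46656 = 6015625/1728.
Numerically: E[X] ≈ 3481.3.

E[X] = 10395 · (5/6)^{6} = 6015625/1728 ≈ 3481.3.


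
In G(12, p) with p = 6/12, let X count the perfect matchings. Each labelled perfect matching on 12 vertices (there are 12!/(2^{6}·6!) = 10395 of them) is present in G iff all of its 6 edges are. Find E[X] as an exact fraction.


K_12 has 12!/(2^{6}·6!) = 10395 labelled perfect matchings.
For each such perfect matching H, let X_H = 1 if all 6 edges of H are present in G. Then P[X_H = 1] = p^{6} = (1/2)^{6} = 1/64.
By linearity of expectation: E[X] = Σ_H E[X_H] = 10395 · p^{6} = 10395 · 1/64 = 10395/64.
Numerically: E[X] ≈ 162.422.

E[X] = 10395 · (1/2)^{6} = 10395/64 ≈ 162.422.


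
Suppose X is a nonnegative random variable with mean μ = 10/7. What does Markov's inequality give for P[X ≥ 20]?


μ = E[X] = 10/7, a = 20.
Markov: P[X ≥ 20] ≤ μ/a = (10/7)/20 = 1/14.
Numerically: ≈ 0.071.
(Since a = 20 > μ = 1.429, the bound 1/14 is < 1 and informative.)

P[X ≥ 20] ≤ 1/14 ≈ 0.071.


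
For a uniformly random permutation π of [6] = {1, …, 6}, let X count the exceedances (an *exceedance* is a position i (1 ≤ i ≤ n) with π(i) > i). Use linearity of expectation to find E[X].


Write X = Σ_{i=1}^{6} X_i, where X_i = 1_{π(i) > i}.
For each fixed i, π(i) is uniform over {1, …, 6} (marginal of a uniform permutation), so P[π(i) > i] = (n − i)/n. Summing: Σ_{i=1}^{6} (n − i)/n = (0 + 1 + … + 5)/6 = 6(6 − 1)/(2·6) = (6 − 1)/2.
Hence E[X] = Σ_{i=1}^{6} (6 − i)/6 = 5/2 ≈ 2.500000.

E[X] = 5/2 = 2.500000.


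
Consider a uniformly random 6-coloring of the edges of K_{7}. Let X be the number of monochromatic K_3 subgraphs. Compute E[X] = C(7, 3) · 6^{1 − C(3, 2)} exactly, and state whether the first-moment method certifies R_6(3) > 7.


E[X] = C(7, 3) · 6^{1 − 3} = 35 · 6^{−2} = 35/36.
As a reduced fraction: E[X] = 35/36 ≈ 0.97222.
Is E[X] < 1? YES.
Since E[X] < 1, there exists a 6-coloring of K_{7} with no monochromatic K_3; hence R_6(3) > 7.

E[X] = 35/36 ≈ 0.97222; E[X] < 1, so R_6(3) > 7.


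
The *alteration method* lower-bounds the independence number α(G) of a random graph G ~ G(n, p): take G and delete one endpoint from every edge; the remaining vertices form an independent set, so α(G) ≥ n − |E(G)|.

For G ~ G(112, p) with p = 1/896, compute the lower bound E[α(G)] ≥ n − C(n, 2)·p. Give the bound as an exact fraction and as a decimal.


E[|E(G)|] = C(112, 2)·p = 6216 · (1/896) = 111/16.
E[α(G)] ≥ n − E[|E(G)|] = 112 − 111/16 = 1681/16.
Numerically: ≈ 105.062500.
(This is only a lower bound; the true E[α(G)] may be larger.)

E[α(G)] ≥ 1681/16 ≈ 105.062500.


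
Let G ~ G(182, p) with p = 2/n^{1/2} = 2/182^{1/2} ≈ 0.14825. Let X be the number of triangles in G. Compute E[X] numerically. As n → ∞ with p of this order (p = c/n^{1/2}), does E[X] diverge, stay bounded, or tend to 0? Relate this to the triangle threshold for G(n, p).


Number of potential triangles: C(182, 3) = 988260.
Each occurs with probability p³ ≈ (0.14825)³ ≈ 3.25823875e-03.
By linearity: E[X] = C(182, 3)·p³ ≈ 988260 · 3.25823875e-03 ≈ 3219.987032.
Since α = 1/2 < 1, p = c/n^{1/2} ≫ 1/n is above the triangle threshold p ~ 1/n. Asymptotically E[X] ~ (c³/6)·n^{3(1−α)} = (2³/6)·n^{1.5} → ∞; triangles are abundant w.h.p.

E[X] ≈ 3219.987032; in regime p = Θ(1/n^{1/2}) E[X] diverges (above the triangle threshold p ~ 1/n).


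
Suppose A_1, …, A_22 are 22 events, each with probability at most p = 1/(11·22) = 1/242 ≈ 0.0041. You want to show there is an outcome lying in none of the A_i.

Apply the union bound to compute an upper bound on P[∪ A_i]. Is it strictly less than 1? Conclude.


Union bound: P[∪_{i=1}^{22} A_i] ≤ Σ_i P[A_i] ≤ 22·p = 22·(1/242) = 1/11.
Numerically: 1/11 ≈ 0.0909.
Is 1/11 < 1? YES.
Since P[∪ A_i] ≤ 1/11 < 1, the complement has P[∩ A_i^c] ≥ 1 − 1/11 = 10/11 > 0, so some outcome avoids every A_i.

22·p = 1/11 ≈ 0.0909; existence CERTIFIED by the union bound.


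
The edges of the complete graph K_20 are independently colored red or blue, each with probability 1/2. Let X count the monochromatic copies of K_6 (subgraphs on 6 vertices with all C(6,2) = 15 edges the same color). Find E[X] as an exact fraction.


Let X = Σ_S X_S over the C(20, 6) = 38760 subsets S of size 6, where X_S = 1 if the K_6 on S is monochromatic.
For a fixed S, the K_6 on S has C(6, 2) = 15 edges. P[all 15 edges red] = (1/2)^15, and likewise for blue, so P[monochromatic] = 2·(1/2)^15 = 2^{1 − 15} = 1/16384.
By linearity of expectation: E[X] = C(20, 6) · 2^{1 − 15} = 38760 · 1/16384 = 4845/2048.
Numerically: E[X] ≈ 2.366.

E[X] = C(20,6)·2^(1−C(6,2)) = 4845/2048 ≈ 2.366.


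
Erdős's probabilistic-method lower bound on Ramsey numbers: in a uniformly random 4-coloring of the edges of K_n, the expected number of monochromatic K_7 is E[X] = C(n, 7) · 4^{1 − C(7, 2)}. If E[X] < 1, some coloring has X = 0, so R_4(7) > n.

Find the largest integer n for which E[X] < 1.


We need C(n, 7) · 4^{1 − 21} < 1, i.e. C(n, 7) < 4^{21 − 1} = 1099511627776.
Check values of n near the boundary:
  n = 177: C(177, 7) = 957664425960; 957664425960 < 1099511627776? YES
  n = 178: C(178, 7) = 996867063280; 996867063280 < 1099511627776? YES
  n = 179: C(179, 7) = 1037437234460; 1037437234460 < 1099511627776? YES
  n = 180: C(180, 7) = 1079414463600; 1079414463600 < 1099511627776? YES
  n = 181: C(181, 7) = 1122839183400; 1122839183400 < 1099511627776? NO
The largest n with C(n, 7) < 1099511627776 is n = 180 (where E[X] = 67463403975/68719476736 ≈ 0.98172). Hence R_4(7) > 180, i.e. R_4(7) ≥ 181.

Largest n = 180; hence R_4(7) > 180.


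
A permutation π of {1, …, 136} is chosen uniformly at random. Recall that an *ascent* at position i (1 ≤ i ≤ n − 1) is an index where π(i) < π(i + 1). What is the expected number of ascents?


Write X = Σ X_I over i = 1, …, 135, with X_I the indicator of one ascent.
There are 135 indicators.
For each fixed i, the pair (π(i), π(i+1)) is a uniformly random ordered pair of distinct values from {1, …, 136}; by symmetry P[π(i) < π(i+1)] = 1/2.
By linearity: E[X] = 135 · (1/2) = (136 − 1) · (1/2) = 135/2 ≈ 67.500000.

E[X] = 135/2 = 67.500000.


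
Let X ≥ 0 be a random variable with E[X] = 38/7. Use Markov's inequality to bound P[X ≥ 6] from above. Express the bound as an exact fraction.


μ = E[X] = 38/7, a = 6.
Markov: P[X ≥ 6] ≤ μ/a = (38/7)/6 = 19/21.
Numerically: ≈ 0.904762.
(Since a = 6 > μ = 5.428571, the bound 19/21 is < 1 and informative.)

P[X ≥ 6] ≤ 19/21 ≈ 0.904762.


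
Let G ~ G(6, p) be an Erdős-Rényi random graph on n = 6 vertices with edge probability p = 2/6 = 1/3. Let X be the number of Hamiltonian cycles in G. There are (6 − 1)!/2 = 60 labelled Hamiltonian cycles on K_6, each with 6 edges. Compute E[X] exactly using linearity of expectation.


K_6 has (6 − 1)!/2 = 60 labelled Hamiltonian cycles.
For each such Hamiltonian cycle H, let X_H = 1 if all 6 edges of H are present in G. Then P[X_H = 1] = p^{6} = (1/3)^{6} = 1/729.
By linearity of expectation: E[X] = Σ_H E[X_H] = 60 · p^{6} = 60 · 1/729 = 20/243.
Numerically: E[X] ≈ 0.082305.

E[X] = 60 · (1/3)^{6} = 20/243 ≈ 0.082305.


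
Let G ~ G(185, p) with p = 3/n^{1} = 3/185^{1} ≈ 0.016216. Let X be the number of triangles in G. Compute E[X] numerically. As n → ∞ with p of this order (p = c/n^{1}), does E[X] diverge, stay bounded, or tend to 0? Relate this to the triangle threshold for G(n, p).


Number of potential triangles: C(185, 3) = 1038220.
Each occurs with probability p³ ≈ (0.016216)³ ≈ 4.2643081e-06.
By linearity: E[X] = C(185, 3)·p³ ≈ 1038220 · 4.2643081e-06 ≈ 4.42729.
Here α = 1, so p = 3/n is exactly at the triangle threshold p ~ 1/n. Asymptotically E[X] → c³/6 = 3³/6 = 9/2 ≈ 4.50000, a bounded constant. In this regime the triangle count is asymptotically Poisson(c³/6).

E[X] ≈ 4.42729; in regime p = Θ(1/n^{1}) E[X] stays bounded (at the triangle threshold p ~ 1/n).


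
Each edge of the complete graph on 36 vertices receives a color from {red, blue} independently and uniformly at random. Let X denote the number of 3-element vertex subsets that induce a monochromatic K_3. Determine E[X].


Let X = Σ_S X_S over the C(36, 3) = 7140 subsets S of size 3, where X_S = 1 if the K_3 on S is monochromatic.
For a fixed S, the K_3 on S has C(3, 2) = 3 edges. P[all 3 edges red] = (1/2)^3, and likewise for blue, so P[monochromatic] = 2·(1/2)^3 = 2^{1 − 3} = 1/4.
By linearity: E[X] = C(36, 3) · 2^{1 − 3} = 7140 · 1/4 = 1785.
Numerically: E[X] ≈ 1785.000.

E[X] = C(36,3)·2^(1−C(3,2)) = 1785 ≈ 1785.000.


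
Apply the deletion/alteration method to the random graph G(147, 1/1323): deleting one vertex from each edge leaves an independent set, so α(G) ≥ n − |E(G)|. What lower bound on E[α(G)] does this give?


E[|E(G)|] = C(147, 2)·p = 10731 · (1/1323) = 73/9.
E[α(G)] ≥ n − E[|E(G)|] = 147 − 73/9 = 1250/9.
Numerically: ≈ 138.88889.
(This is only a lower bound; the true E[α(G)] may be larger.)

E[α(G)] ≥ 1250/9 ≈ 138.88889.


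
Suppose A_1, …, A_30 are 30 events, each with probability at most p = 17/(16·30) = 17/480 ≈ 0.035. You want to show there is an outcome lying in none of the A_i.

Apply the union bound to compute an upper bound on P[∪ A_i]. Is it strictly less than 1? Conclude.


Union bound: P[∪_{i=1}^{30} A_i] ≤ Σ_i P[A_i] ≤ 30·p = 30·(17/480) = 17/16.
Numerically: 17/16 ≈ 1.062.
Is 17/16 < 1? NO.
Since the bound 17/16 is ≥ 1, the union bound is uninformative here; it does NOT by itself certify existence.

30·p = 17/16 ≈ 1.062; existence NOT certified by the union bound.


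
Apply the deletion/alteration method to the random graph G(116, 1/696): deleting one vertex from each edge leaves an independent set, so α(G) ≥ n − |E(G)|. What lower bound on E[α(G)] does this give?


E[|E(G)|] = C(116, 2)·p = 6670 · (1/696) = 115/12.
E[α(G)] ≥ n − E[|E(G)|] = 116 − 115/12 = 1277/12.
Numerically: ≈ 106.4167.
(This is only a lower bound; the true E[α(G)] may be larger.)

E[α(G)] ≥ 1277/12 ≈ 106.4167.


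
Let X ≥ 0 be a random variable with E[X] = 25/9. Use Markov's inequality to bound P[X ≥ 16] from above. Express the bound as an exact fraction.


μ = E[X] = 25/9, a = 16.
Markov: P[X ≥ 16] ≤ μ/a = (25/9)/16 = 25/144.
Numerically: ≈ 0.17361.
(Since a = 16 > μ = 2.77778, the bound 25/144 is < 1 and informative.)

P[X ≥ 16] ≤ 25/144 ≈ 0.17361.


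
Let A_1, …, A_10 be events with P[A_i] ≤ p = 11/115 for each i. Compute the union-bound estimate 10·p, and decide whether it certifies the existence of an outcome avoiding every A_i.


Union bound: P[∪_{i=1}^{10} A_i] ≤ Σ_i P[A_i] ≤ 10·p = 10·(11/115) = 22/23.
Numerically: 22/23 ≈ 0.95652.
Is 22/23 < 1? YES.
Since P[∪ A_i] ≤ 22/23 < 1, the complement has P[∩ A_i^c] ≥ 1 − 22/23 = 1/23 > 0, so some outcome avoids every A_i.

10·p = 22/23 ≈ 0.95652; existence CERTIFIED by the union bound.


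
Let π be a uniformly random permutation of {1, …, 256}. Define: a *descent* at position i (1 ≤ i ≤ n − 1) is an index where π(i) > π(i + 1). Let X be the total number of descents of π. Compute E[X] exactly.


Write X = Σ X_I over i = 1, …, 255, with X_I the indicator of one descent.
There are 255 indicators.
For each fixed i, the pair (π(i), π(i+1)) is a uniformly random ordered pair of distinct values from {1, …, 256}; by symmetry P[π(i) > π(i+1)] = 1/2.
By linearity: E[X] = 255 · (1/2) = (256 − 1) · (1/2) = 255/2 ≈ 127.500.

E[X] = 255/2 = 127.500.


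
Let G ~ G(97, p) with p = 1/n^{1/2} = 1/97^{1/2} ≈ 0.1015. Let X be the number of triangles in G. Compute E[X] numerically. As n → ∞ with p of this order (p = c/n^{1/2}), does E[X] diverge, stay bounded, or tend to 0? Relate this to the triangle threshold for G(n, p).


Number of potential triangles: C(97, 3) = 147440.
Each occurs with probability p³ ≈ (0.1015)³ ≈ 1.046749e-03.
By linearity: E[X] = C(97, 3)·p³ ≈ 147440 · 1.046749e-03 ≈ 154.3326.
Since α = 1/2 < 1, p = c/n^{1/2} ≫ 1/n is above the triangle threshold p ~ 1/n. Asymptotically E[X] ~ (c³/6)·n^{3(1−α)} = (1³/6)·n^{1.5} → ∞; triangles are abundant w.h.p.

E[X] ≈ 154.3326; in regime p = Θ(1/n^{1/2}) E[X] diverges (above the triangle threshold p ~ 1/n).


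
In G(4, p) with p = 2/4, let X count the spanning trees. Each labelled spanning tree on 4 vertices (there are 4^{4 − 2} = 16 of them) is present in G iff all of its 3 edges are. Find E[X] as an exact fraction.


K_4 has 4^{4 − 2} = 16 labelled spanning trees.
For each such spanning tree H, let X_H = 1 if all 3 edges of H are present in G. Then P[X_H = 1] = p^{3} = (1/2)^{3} = 1/8.
Summing the indicators: E[X] = Σ_H E[X_H] = 16 · p^{3} = 16 · 1/8 = 2.
Numerically: E[X] ≈ 2.

E[X] = 16 · (1/2)^{3} = 2 ≈ 2.


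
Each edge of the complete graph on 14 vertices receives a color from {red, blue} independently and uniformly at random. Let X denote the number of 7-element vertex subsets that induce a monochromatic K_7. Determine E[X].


Let X = Σ_S X_S over the C(14, 7) = 3432 subsets S of size 7, where X_S = 1 if the K_7 on S is monochromatic.
For a fixed S, the K_7 on S has C(7, 2) = 21 edges. P[all 21 edges red] = (1/2)^21, and likewise for blue, so P[monochromatic] = 2·(1/2)^21 = 2^{1 − 21} = 1/1048576.
Summing: E[X] = C(14, 7) · 2^{1 − 21} = 3432 · 1/1048576 = 429/131072.
Numerically: E[X] ≈ 0.00327.

E[X] = C(14,7)·2^(1−C(7,2)) = 429/131072 ≈ 0.00327.


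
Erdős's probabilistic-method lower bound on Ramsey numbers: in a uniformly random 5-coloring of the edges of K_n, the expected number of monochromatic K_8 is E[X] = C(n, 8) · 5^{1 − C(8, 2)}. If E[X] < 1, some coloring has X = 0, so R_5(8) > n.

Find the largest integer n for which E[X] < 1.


We need C(n, 8) · 5^{1 − 28} < 1, i.e. C(n, 8) < 5^{28 − 1} = 7450580596923828125.
Check values of n near the boundary:
  n = 860: C(860, 8) = 7182671140665308145; 7182671140665308145 < 7450580596923828125? YES
  n = 861: C(861, 8) = 7250034996615275865; 7250034996615275865 < 7450580596923828125? YES
  n = 862: C(862, 8) = 7317951015318931845; 7317951015318931845 < 7450580596923828125? YES
  n = 863: C(863, 8) = 7386423071602617757; 7386423071602617757 < 7450580596923828125? YES
  n = 864: C(864, 8) = 7455455062926006708; 7455455062926006708 < 7450580596923828125? NO
  n = 865: C(865, 8) = 7525050909487743060; 7525050909487743060 < 7450580596923828125? NO
The largest n with C(n, 8) < 7450580596923828125 is n = 863 (where E[X] = 7386423071602617757/7450580596923828125 ≈ 0.991). Hence R_5(8) > 863, i.e. R_5(8) ≥ 864.

Largest n = 863; hence R_5(8) > 863.


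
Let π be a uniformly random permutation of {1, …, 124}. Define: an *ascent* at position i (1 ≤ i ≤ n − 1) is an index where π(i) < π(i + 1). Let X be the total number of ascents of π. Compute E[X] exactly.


Write X = Σ X_I over i = 1, …, 123, with X_I the indicator of one ascent.
There are 123 indicators.
For each fixed i, the pair (π(i), π(i+1)) is a uniformly random ordered pair of distinct values from {1, …, 124}; by symmetry P[π(i) < π(i+1)] = 1/2.
By linearity: E[X] = 123 · (1/2) = (124 − 1) · (1/2) = 123/2 ≈ 61.5000.

E[X] = 123/2 = 61.5000.


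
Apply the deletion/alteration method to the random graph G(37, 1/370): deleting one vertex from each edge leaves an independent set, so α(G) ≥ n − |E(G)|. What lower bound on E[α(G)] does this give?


E[|E(G)|] = C(37, 2)·p = 666 · (1/370) = 9/5.
E[α(G)] ≥ n − E[|E(G)|] = 37 − 9/5 = 176/5.
Numerically: ≈ 35.200.
(This is only a lower bound; the true E[α(G)] may be larger.)

E[α(G)] ≥ 176/5 ≈ 35.200.


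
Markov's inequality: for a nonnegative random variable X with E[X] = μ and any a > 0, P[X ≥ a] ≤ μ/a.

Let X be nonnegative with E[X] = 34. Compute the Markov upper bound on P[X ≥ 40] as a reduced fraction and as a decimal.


μ = E[X] = 34, a = 40.
Markov: P[X ≥ 40] ≤ μ/a = (34)/40 = 17/20.
Numerically: ≈ 0.850.
(Since a = 40 > μ = 34.000, the bound 17/20 is < 1 and informative.)

P[X ≥ 40] ≤ 17/20 ≈ 0.850.


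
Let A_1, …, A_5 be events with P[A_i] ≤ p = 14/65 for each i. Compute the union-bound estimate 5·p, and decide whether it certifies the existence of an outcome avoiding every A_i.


Union bound: P[∪_{i=1}^{5} A_i] ≤ Σ_i P[A_i] ≤ 5·p = 5·(14/65) = 14/13.
Numerically: 14/13 ≈ 1.0769231.
Is 14/13 < 1? NO.
Since the bound 14/13 is ≥ 1, the union bound is uninformative here; it does NOT by itself certify existence.

5·p = 14/13 ≈ 1.0769231; existence NOT certified by the union bound.


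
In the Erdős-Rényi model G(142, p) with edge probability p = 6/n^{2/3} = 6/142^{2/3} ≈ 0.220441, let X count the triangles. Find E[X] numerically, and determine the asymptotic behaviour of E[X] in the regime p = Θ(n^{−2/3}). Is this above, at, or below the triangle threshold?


Number of potential triangles: C(142, 3) = 467180.
Each occurs with probability p³ ≈ (0.220441)³ ≈ 1.07121603e-02.
By linearity: E[X] = C(142, 3)·p³ ≈ 467180 · 1.07121603e-02 ≈ 5004.507042.
Since α = 2/3 < 1, p = c/n^{2/3} ≫ 1/n is above the triangle threshold p ~ 1/n. Asymptotically E[X] ~ (c³/6)·n^{3(1−α)} = (6³/6)·n^{1} → ∞; triangles are abundant w.h.p.

E[X] ≈ 5004.507042; in regime p = Θ(1/n^{2/3}) E[X] diverges (above the triangle threshold p ~ 1/n).


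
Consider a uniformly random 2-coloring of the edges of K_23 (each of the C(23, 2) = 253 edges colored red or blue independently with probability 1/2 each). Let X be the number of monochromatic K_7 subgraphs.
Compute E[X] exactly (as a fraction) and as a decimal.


Let X = Σ_S X_S over the C(23, 7) = 245157 subsets S of size 7, where X_S = 1 if the K_7 on S is monochromatic.
For a fixed S, the K_7 on S has C(7, 2) = 21 edges. P[all 21 edges red] = (1/2)^21, and likewise for blue, so P[monochromatic] = 2·(1/2)^21 = 2^{1 − 21} = 1/1048576.
By linearity of expectation: E[X] = C(23, 7) · 2^{1 − 21} = 245157 · 1/1048576 = 245157/1048576.
Numerically: E[X] ≈ 0.233800.

E[X] = C(23,7)·2^(1−C(7,2)) = 245157/1048576 ≈ 0.233800.


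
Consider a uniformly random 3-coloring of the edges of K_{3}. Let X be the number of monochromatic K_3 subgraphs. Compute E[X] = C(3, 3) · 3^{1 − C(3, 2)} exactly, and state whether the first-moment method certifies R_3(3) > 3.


E[X] = C(3, 3) · 3^{1 − 3} = 1 · 3^{−2} = 1/9.
As a reduced fraction: E[X] = 1/9 ≈ 0.1111111.
Is E[X] < 1? YES.
Since E[X] < 1, there exists a 3-coloring of K_{3} with no monochromatic K_3; hence R_3(3) > 3.

E[X] = 1/9 ≈ 0.1111111; E[X] < 1, so R_3(3) > 3.


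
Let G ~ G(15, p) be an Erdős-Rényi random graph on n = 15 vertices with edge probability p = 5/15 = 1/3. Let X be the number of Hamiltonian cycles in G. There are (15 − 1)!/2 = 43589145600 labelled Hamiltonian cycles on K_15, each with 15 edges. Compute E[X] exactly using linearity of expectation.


K_15 has (15 − 1)!/2 = 43589145600 labelled Hamiltonian cycles.
For each such Hamiltonian cycle H, let X_H = 1 if all 15 edges of H are present in G. Then P[X_H = 1] = p^{15} = (1/3)^{15} = 1/14348907.
Summing the indicators: E[X] = Σ_H E[X_H] = 43589145600 · p^{15} = 43589145600 · 1/14348907 = 179379200/59049.
Numerically: E[X] ≈ 3037.8.

E[X] = 43589145600 · (1/3)^{15} = 179379200/59049 ≈ 3037.8.


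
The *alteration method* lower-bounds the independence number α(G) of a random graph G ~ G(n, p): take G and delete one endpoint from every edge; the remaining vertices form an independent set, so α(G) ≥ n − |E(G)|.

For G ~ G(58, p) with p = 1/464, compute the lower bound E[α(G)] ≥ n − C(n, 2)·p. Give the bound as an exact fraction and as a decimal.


E[|E(G)|] = C(58, 2)·p = 1653 · (1/464) = 57/16.
E[α(G)] ≥ n − E[|E(G)|] = 58 − 57/16 = 871/16.
Numerically: ≈ 54.438.
(This is only a lower bound; the true E[α(G)] may be larger.)

E[α(G)] ≥ 871/16 ≈ 54.438.


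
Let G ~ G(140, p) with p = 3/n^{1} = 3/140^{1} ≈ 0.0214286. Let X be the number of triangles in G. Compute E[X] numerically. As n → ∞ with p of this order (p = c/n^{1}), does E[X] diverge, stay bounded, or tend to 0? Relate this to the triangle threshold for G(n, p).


Number of potential triangles: C(140, 3) = 447580.
Each occurs with probability p³ ≈ (0.0214286)³ ≈ 9.83965015e-06.
By linearity: E[X] = C(140, 3)·p³ ≈ 447580 · 9.83965015e-06 ≈ 4.404031.
Here α = 1, so p = 3/n is exactly at the triangle threshold p ~ 1/n. Asymptotically E[X] → c³/6 = 3³/6 = 9/2 ≈ 4.500000, a bounded constant. In this regime the triangle count is asymptotically Poisson(c³/6).

E[X] ≈ 4.404031; in regime p = Θ(1/n^{1}) E[X] stays bounded (at the triangle threshold p ~ 1/n).


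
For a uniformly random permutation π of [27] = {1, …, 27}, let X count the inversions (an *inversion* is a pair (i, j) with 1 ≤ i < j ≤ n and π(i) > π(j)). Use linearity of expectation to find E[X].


Write X = Σ X_I over the C(27, 2) = 351 pairs i < j, with X_I the indicator of one inversion.
There are 351 indicators.
For each fixed pair i < j, the values π(i) and π(j) are two distinct elements of {1, …, 27} in uniformly random order; by symmetry P[π(i) > π(j)] = 1/2.
By linearity: E[X] = 351 · (1/2) = C(27, 2) · (1/2) = 351/2 = 351/2 ≈ 175.50000.

E[X] = 351/2 = 175.50000.


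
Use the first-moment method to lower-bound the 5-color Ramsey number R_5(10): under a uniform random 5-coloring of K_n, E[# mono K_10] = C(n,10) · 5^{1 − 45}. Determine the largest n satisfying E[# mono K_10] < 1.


We need C(n, 10) · 5^{1 − 45} < 1, i.e. C(n, 10) < 5^{45 − 1} = 5684341886080801486968994140625.
Check values of n near the boundary:
  n = 5387: C(5387, 10) = 5624406917627224603154306376491; 5624406917627224603154306376491 < 5684341886080801486968994140625? YES
  n = 5388: C(5388, 10) = 5634865093375880654852250419586; 5634865093375880654852250419586 < 5684341886080801486968994140625? YES
  n = 5389: C(5389, 10) = 5645340767466558997768874792926; 5645340767466558997768874792926 < 5684341886080801486968994140625? YES
  n = 5390: C(5390, 10) = 5655833965919099070255434039753; 5655833965919099070255434039753 < 5684341886080801486968994140625? YES
  n = 5391: C(5391, 10) = 5666344714787188828795213697883; 5666344714787188828795213697883 < 5684341886080801486968994140625? YES
  n = 5392: C(5392, 10) = 5676873040158402483252283957448; 5676873040158402483252283957448 < 5684341886080801486968994140625? YES
  n = 5393: C(5393, 10) = 5687418968154238267170642278008; 5687418968154238267170642278008 < 5684341886080801486968994140625? NO
  n = 5394: C(5394, 10) = 5697982524930156243149785372878; 5697982524930156243149785372878 < 5684341886080801486968994140625? NO
  n = 5395: C(5395, 10) = 5708563736675616143322765475706; 5708563736675616143322765475706 < 5684341886080801486968994140625? NO
The largest n with C(n, 10) < 5684341886080801486968994140625 is n = 5392 (where E[X] = 5676873040158402483252283957448/5684341886080801486968994140625 ≈ 0.9986861). Hence R_5(10) > 5392, i.e. R_5(10) ≥ 5393.

Largest n = 5392; hence R_5(10) > 5392.


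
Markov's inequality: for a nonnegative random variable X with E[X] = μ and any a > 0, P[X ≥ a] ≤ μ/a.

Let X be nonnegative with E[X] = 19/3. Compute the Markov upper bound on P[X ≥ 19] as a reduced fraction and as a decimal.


μ = E[X] = 19/3, a = 19.
Markov: P[X ≥ 19] ≤ μ/a = (19/3)/19 = 1/3.
Numerically: ≈ 0.33333.
(Since a = 19 > μ = 6.33333, the bound 1/3 is < 1 and informative.)

P[X ≥ 19] ≤ 1/3 ≈ 0.33333.


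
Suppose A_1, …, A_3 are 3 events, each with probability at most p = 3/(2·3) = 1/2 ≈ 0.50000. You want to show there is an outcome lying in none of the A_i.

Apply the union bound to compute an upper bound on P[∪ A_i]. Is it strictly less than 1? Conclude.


Union bound: P[∪_{i=1}^{3} A_i] ≤ Σ_i P[A_i] ≤ 3·p = 3·(1/2) = 3/2.
Numerically: 3/2 ≈ 1.50000.
Is 3/2 < 1? NO.
Since the bound 3/2 is ≥ 1, the union bound is uninformative here; it does NOT by itself certify existence.

3·p = 3/2 ≈ 1.50000; existence NOT certified by the union bound.


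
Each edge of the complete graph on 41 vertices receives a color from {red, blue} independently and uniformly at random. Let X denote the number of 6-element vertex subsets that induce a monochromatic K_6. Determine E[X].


Let X = Σ_S X_S over the C(41, 6) = 4496388 subsets S of size 6, where X_S = 1 if the K_6 on S is monochromatic.
For a fixed S, the K_6 on S has C(6, 2) = 15 edges. P[all 15 edges red] = (1/2)^15, and likewise for blue, so P[monochromatic] = 2·(1/2)^15 = 2^{1 − 15} = 1/16384.
By linearity: E[X] = C(41, 6) · 2^{1 − 15} = 4496388 · 1/16384 = 1124097/4096.
Numerically: E[X] ≈ 274.43774.

E[X] = C(41,6)·2^(1−C(6,2)) = 1124097/4096 ≈ 274.43774.


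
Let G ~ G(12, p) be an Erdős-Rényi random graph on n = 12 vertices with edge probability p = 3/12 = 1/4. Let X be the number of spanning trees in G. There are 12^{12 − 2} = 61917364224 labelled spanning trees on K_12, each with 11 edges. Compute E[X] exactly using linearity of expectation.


K_12 has 12^{12 − 2} = 61917364224 labelled spanning trees.
For each such spanning tree H, let X_H = 1 if all 11 edges of H are present in G. Then P[X_H = 1] = p^{11} = (1/4)^{11} = 1/4194304.
Summing the indicators: E[X] = Σ_H E[X_H] = 61917364224 · p^{11} = 61917364224 · 1/4194304 = 59049/4.
Numerically: E[X] ≈ 1.476e+04.

E[X] = 61917364224 · (1/4)^{11} = 59049/4 ≈ 1.476e+04.
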